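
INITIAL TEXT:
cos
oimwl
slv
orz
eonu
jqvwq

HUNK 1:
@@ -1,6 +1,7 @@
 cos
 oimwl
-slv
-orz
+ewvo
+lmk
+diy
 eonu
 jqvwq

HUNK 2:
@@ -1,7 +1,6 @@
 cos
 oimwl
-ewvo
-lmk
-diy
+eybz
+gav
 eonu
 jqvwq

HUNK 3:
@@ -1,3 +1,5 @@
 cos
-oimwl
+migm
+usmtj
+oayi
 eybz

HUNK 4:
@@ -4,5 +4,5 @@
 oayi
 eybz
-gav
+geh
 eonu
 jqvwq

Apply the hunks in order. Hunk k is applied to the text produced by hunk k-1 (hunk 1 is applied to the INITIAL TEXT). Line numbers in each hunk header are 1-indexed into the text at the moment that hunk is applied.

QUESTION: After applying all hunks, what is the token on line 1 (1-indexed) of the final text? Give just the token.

Hunk 1: at line 1 remove [slv,orz] add [ewvo,lmk,diy] -> 7 lines: cos oimwl ewvo lmk diy eonu jqvwq
Hunk 2: at line 1 remove [ewvo,lmk,diy] add [eybz,gav] -> 6 lines: cos oimwl eybz gav eonu jqvwq
Hunk 3: at line 1 remove [oimwl] add [migm,usmtj,oayi] -> 8 lines: cos migm usmtj oayi eybz gav eonu jqvwq
Hunk 4: at line 4 remove [gav] add [geh] -> 8 lines: cos migm usmtj oayi eybz geh eonu jqvwq
Final line 1: cos

Answer: cos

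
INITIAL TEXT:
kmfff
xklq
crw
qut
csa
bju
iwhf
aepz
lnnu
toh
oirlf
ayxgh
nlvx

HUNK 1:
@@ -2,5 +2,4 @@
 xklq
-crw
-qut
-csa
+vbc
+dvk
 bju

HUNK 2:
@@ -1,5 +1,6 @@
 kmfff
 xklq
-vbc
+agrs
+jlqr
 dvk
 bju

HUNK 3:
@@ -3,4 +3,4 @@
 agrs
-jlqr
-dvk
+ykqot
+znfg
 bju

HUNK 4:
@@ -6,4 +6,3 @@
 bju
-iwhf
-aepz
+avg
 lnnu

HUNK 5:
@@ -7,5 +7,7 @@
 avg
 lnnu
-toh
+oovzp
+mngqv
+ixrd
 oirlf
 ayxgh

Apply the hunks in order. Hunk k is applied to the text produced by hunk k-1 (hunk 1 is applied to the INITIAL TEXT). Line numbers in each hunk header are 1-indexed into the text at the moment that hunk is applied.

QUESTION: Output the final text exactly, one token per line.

Answer: kmfff
xklq
agrs
ykqot
znfg
bju
avg
lnnu
oovzp
mngqv
ixrd
oirlf
ayxgh
nlvx

Derivation:
Hunk 1: at line 2 remove [crw,qut,csa] add [vbc,dvk] -> 12 lines: kmfff xklq vbc dvk bju iwhf aepz lnnu toh oirlf ayxgh nlvx
Hunk 2: at line 1 remove [vbc] add [agrs,jlqr] -> 13 lines: kmfff xklq agrs jlqr dvk bju iwhf aepz lnnu toh oirlf ayxgh nlvx
Hunk 3: at line 3 remove [jlqr,dvk] add [ykqot,znfg] -> 13 lines: kmfff xklq agrs ykqot znfg bju iwhf aepz lnnu toh oirlf ayxgh nlvx
Hunk 4: at line 6 remove [iwhf,aepz] add [avg] -> 12 lines: kmfff xklq agrs ykqot znfg bju avg lnnu toh oirlf ayxgh nlvx
Hunk 5: at line 7 remove [toh] add [oovzp,mngqv,ixrd] -> 14 lines: kmfff xklq agrs ykqot znfg bju avg lnnu oovzp mngqv ixrd oirlf ayxgh nlvx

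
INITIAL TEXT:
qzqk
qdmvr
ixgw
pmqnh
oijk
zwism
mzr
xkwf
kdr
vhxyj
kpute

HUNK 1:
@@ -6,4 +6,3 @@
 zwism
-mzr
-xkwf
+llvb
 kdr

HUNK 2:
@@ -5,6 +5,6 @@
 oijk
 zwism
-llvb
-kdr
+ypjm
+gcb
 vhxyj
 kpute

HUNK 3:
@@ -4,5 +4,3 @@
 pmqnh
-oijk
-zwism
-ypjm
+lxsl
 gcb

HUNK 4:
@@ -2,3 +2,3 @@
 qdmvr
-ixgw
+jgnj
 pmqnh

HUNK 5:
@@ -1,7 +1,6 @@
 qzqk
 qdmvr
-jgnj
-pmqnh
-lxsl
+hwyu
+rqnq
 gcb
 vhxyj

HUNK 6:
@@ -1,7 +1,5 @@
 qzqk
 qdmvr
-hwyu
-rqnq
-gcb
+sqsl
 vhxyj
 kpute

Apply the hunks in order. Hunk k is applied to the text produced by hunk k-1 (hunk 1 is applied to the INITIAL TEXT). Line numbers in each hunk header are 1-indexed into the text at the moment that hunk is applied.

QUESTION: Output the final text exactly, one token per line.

Answer: qzqk
qdmvr
sqsl
vhxyj
kpute

Derivation:
Hunk 1: at line 6 remove [mzr,xkwf] add [llvb] -> 10 lines: qzqk qdmvr ixgw pmqnh oijk zwism llvb kdr vhxyj kpute
Hunk 2: at line 5 remove [llvb,kdr] add [ypjm,gcb] -> 10 lines: qzqk qdmvr ixgw pmqnh oijk zwism ypjm gcb vhxyj kpute
Hunk 3: at line 4 remove [oijk,zwism,ypjm] add [lxsl] -> 8 lines: qzqk qdmvr ixgw pmqnh lxsl gcb vhxyj kpute
Hunk 4: at line 2 remove [ixgw] add [jgnj] -> 8 lines: qzqk qdmvr jgnj pmqnh lxsl gcb vhxyj kpute
Hunk 5: at line 1 remove [jgnj,pmqnh,lxsl] add [hwyu,rqnq] -> 7 lines: qzqk qdmvr hwyu rqnq gcb vhxyj kpute
Hunk 6: at line 1 remove [hwyu,rqnq,gcb] add [sqsl] -> 5 lines: qzqk qdmvr sqsl vhxyj kpute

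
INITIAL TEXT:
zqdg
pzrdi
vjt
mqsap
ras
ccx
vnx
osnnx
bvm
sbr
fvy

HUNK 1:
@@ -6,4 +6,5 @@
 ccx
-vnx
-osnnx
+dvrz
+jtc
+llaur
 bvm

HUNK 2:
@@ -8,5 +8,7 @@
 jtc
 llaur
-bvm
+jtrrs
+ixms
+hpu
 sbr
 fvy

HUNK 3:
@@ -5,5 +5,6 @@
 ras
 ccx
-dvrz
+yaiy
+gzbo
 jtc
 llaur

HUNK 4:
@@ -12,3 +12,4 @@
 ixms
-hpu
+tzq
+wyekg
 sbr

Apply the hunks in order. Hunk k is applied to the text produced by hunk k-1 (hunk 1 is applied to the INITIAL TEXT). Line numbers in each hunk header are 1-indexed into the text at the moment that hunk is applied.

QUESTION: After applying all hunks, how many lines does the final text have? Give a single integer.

Answer: 16

Derivation:
Hunk 1: at line 6 remove [vnx,osnnx] add [dvrz,jtc,llaur] -> 12 lines: zqdg pzrdi vjt mqsap ras ccx dvrz jtc llaur bvm sbr fvy
Hunk 2: at line 8 remove [bvm] add [jtrrs,ixms,hpu] -> 14 lines: zqdg pzrdi vjt mqsap ras ccx dvrz jtc llaur jtrrs ixms hpu sbr fvy
Hunk 3: at line 5 remove [dvrz] add [yaiy,gzbo] -> 15 lines: zqdg pzrdi vjt mqsap ras ccx yaiy gzbo jtc llaur jtrrs ixms hpu sbr fvy
Hunk 4: at line 12 remove [hpu] add [tzq,wyekg] -> 16 lines: zqdg pzrdi vjt mqsap ras ccx yaiy gzbo jtc llaur jtrrs ixms tzq wyekg sbr fvy
Final line count: 16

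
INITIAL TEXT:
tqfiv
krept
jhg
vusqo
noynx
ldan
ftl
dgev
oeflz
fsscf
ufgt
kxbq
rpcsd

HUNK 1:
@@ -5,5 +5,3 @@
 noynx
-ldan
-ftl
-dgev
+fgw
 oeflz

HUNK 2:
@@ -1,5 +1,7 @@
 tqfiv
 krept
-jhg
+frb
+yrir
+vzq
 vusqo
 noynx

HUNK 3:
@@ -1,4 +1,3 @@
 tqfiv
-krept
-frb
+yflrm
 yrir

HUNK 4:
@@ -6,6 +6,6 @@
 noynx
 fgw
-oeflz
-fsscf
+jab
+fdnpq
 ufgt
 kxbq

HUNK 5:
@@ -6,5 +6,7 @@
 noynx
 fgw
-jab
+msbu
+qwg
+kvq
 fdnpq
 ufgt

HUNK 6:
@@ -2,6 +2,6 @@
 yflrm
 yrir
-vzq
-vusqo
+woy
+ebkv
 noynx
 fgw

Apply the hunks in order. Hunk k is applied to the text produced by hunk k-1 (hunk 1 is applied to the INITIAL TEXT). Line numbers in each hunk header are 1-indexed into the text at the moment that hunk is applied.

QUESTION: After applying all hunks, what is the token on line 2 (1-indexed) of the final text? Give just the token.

Hunk 1: at line 5 remove [ldan,ftl,dgev] add [fgw] -> 11 lines: tqfiv krept jhg vusqo noynx fgw oeflz fsscf ufgt kxbq rpcsd
Hunk 2: at line 1 remove [jhg] add [frb,yrir,vzq] -> 13 lines: tqfiv krept frb yrir vzq vusqo noynx fgw oeflz fsscf ufgt kxbq rpcsd
Hunk 3: at line 1 remove [krept,frb] add [yflrm] -> 12 lines: tqfiv yflrm yrir vzq vusqo noynx fgw oeflz fsscf ufgt kxbq rpcsd
Hunk 4: at line 6 remove [oeflz,fsscf] add [jab,fdnpq] -> 12 lines: tqfiv yflrm yrir vzq vusqo noynx fgw jab fdnpq ufgt kxbq rpcsd
Hunk 5: at line 6 remove [jab] add [msbu,qwg,kvq] -> 14 lines: tqfiv yflrm yrir vzq vusqo noynx fgw msbu qwg kvq fdnpq ufgt kxbq rpcsd
Hunk 6: at line 2 remove [vzq,vusqo] add [woy,ebkv] -> 14 lines: tqfiv yflrm yrir woy ebkv noynx fgw msbu qwg kvq fdnpq ufgt kxbq rpcsd
Final line 2: yflrm

Answer: yflrm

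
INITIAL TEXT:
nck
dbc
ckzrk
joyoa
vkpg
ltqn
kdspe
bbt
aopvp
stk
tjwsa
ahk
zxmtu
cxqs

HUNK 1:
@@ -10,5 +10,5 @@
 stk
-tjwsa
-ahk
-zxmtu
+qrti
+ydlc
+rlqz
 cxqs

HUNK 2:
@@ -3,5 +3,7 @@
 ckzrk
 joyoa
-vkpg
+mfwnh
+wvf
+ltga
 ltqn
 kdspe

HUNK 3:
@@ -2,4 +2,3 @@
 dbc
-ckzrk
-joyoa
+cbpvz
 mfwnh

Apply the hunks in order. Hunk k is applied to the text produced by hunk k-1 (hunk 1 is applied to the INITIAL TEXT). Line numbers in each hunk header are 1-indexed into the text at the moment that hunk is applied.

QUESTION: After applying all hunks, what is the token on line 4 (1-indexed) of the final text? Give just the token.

Answer: mfwnh

Derivation:
Hunk 1: at line 10 remove [tjwsa,ahk,zxmtu] add [qrti,ydlc,rlqz] -> 14 lines: nck dbc ckzrk joyoa vkpg ltqn kdspe bbt aopvp stk qrti ydlc rlqz cxqs
Hunk 2: at line 3 remove [vkpg] add [mfwnh,wvf,ltga] -> 16 lines: nck dbc ckzrk joyoa mfwnh wvf ltga ltqn kdspe bbt aopvp stk qrti ydlc rlqz cxqs
Hunk 3: at line 2 remove [ckzrk,joyoa] add [cbpvz] -> 15 lines: nck dbc cbpvz mfwnh wvf ltga ltqn kdspe bbt aopvp stk qrti ydlc rlqz cxqs
Final line 4: mfwnh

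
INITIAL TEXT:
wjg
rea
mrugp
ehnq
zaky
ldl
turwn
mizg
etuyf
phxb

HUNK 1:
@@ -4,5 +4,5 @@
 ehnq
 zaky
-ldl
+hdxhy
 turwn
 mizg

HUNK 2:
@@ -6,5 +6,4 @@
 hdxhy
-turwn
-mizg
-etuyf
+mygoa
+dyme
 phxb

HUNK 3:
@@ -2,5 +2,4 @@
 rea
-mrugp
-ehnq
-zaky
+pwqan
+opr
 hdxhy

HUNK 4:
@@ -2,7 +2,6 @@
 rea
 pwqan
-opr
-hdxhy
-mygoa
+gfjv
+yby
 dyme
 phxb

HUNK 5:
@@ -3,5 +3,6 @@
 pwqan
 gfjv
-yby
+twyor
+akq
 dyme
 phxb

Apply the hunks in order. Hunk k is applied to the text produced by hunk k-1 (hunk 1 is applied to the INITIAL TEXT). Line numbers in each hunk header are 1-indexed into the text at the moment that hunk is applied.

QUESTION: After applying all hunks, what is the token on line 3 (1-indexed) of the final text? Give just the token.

Hunk 1: at line 4 remove [ldl] add [hdxhy] -> 10 lines: wjg rea mrugp ehnq zaky hdxhy turwn mizg etuyf phxb
Hunk 2: at line 6 remove [turwn,mizg,etuyf] add [mygoa,dyme] -> 9 lines: wjg rea mrugp ehnq zaky hdxhy mygoa dyme phxb
Hunk 3: at line 2 remove [mrugp,ehnq,zaky] add [pwqan,opr] -> 8 lines: wjg rea pwqan opr hdxhy mygoa dyme phxb
Hunk 4: at line 2 remove [opr,hdxhy,mygoa] add [gfjv,yby] -> 7 lines: wjg rea pwqan gfjv yby dyme phxb
Hunk 5: at line 3 remove [yby] add [twyor,akq] -> 8 lines: wjg rea pwqan gfjv twyor akq dyme phxb
Final line 3: pwqan

Answer: pwqan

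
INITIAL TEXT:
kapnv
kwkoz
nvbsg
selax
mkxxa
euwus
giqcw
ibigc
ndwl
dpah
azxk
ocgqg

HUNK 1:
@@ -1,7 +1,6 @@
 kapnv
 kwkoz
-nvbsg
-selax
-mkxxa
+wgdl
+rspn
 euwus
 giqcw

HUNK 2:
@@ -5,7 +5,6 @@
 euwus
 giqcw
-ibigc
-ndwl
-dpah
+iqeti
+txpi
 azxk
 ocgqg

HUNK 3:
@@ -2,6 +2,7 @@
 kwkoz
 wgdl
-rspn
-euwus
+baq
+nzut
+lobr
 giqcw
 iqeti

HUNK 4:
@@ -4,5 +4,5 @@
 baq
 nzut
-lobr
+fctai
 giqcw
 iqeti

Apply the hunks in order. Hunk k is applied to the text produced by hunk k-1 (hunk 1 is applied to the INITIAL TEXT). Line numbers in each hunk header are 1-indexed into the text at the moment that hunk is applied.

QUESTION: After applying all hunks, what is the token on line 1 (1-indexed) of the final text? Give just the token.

Hunk 1: at line 1 remove [nvbsg,selax,mkxxa] add [wgdl,rspn] -> 11 lines: kapnv kwkoz wgdl rspn euwus giqcw ibigc ndwl dpah azxk ocgqg
Hunk 2: at line 5 remove [ibigc,ndwl,dpah] add [iqeti,txpi] -> 10 lines: kapnv kwkoz wgdl rspn euwus giqcw iqeti txpi azxk ocgqg
Hunk 3: at line 2 remove [rspn,euwus] add [baq,nzut,lobr] -> 11 lines: kapnv kwkoz wgdl baq nzut lobr giqcw iqeti txpi azxk ocgqg
Hunk 4: at line 4 remove [lobr] add [fctai] -> 11 lines: kapnv kwkoz wgdl baq nzut fctai giqcw iqeti txpi azxk ocgqg
Final line 1: kapnv

Answer: kapnv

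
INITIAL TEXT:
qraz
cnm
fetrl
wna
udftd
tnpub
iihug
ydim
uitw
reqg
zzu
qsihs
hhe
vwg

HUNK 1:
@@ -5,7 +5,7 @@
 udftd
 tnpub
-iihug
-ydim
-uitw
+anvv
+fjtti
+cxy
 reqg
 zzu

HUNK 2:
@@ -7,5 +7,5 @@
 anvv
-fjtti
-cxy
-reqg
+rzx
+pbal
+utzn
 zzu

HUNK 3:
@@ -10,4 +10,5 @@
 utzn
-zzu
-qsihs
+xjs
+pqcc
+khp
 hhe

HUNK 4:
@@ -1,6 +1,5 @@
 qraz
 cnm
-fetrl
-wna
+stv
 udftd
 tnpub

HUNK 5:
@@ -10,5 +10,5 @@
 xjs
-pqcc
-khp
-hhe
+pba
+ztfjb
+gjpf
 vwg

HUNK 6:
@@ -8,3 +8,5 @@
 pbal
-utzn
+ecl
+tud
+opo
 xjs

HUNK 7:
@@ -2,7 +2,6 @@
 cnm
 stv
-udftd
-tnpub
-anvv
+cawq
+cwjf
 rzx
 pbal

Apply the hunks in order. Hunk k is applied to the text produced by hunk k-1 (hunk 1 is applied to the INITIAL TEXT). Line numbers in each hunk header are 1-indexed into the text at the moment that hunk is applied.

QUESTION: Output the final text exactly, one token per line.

Hunk 1: at line 5 remove [iihug,ydim,uitw] add [anvv,fjtti,cxy] -> 14 lines: qraz cnm fetrl wna udftd tnpub anvv fjtti cxy reqg zzu qsihs hhe vwg
Hunk 2: at line 7 remove [fjtti,cxy,reqg] add [rzx,pbal,utzn] -> 14 lines: qraz cnm fetrl wna udftd tnpub anvv rzx pbal utzn zzu qsihs hhe vwg
Hunk 3: at line 10 remove [zzu,qsihs] add [xjs,pqcc,khp] -> 15 lines: qraz cnm fetrl wna udftd tnpub anvv rzx pbal utzn xjs pqcc khp hhe vwg
Hunk 4: at line 1 remove [fetrl,wna] add [stv] -> 14 lines: qraz cnm stv udftd tnpub anvv rzx pbal utzn xjs pqcc khp hhe vwg
Hunk 5: at line 10 remove [pqcc,khp,hhe] add [pba,ztfjb,gjpf] -> 14 lines: qraz cnm stv udftd tnpub anvv rzx pbal utzn xjs pba ztfjb gjpf vwg
Hunk 6: at line 8 remove [utzn] add [ecl,tud,opo] -> 16 lines: qraz cnm stv udftd tnpub anvv rzx pbal ecl tud opo xjs pba ztfjb gjpf vwg
Hunk 7: at line 2 remove [udftd,tnpub,anvv] add [cawq,cwjf] -> 15 lines: qraz cnm stv cawq cwjf rzx pbal ecl tud opo xjs pba ztfjb gjpf vwg

Answer: qraz
cnm
stv
cawq
cwjf
rzx
pbal
ecl
tud
opo
xjs
pba
ztfjb
gjpf
vwg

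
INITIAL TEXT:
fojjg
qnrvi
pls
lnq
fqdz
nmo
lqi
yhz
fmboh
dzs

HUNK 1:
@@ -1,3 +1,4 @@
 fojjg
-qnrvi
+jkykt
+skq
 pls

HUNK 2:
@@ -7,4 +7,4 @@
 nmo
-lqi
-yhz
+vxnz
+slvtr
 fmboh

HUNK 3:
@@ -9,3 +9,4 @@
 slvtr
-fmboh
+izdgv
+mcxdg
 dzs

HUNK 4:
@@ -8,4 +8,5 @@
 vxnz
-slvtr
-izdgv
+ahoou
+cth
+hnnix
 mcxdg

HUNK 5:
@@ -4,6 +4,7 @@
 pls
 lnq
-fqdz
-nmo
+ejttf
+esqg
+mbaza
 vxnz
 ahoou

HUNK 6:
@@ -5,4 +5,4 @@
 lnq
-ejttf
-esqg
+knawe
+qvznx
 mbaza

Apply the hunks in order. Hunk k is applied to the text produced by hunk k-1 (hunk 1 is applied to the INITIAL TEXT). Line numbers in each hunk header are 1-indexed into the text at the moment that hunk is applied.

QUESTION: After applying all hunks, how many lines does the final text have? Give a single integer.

Answer: 14

Derivation:
Hunk 1: at line 1 remove [qnrvi] add [jkykt,skq] -> 11 lines: fojjg jkykt skq pls lnq fqdz nmo lqi yhz fmboh dzs
Hunk 2: at line 7 remove [lqi,yhz] add [vxnz,slvtr] -> 11 lines: fojjg jkykt skq pls lnq fqdz nmo vxnz slvtr fmboh dzs
Hunk 3: at line 9 remove [fmboh] add [izdgv,mcxdg] -> 12 lines: fojjg jkykt skq pls lnq fqdz nmo vxnz slvtr izdgv mcxdg dzs
Hunk 4: at line 8 remove [slvtr,izdgv] add [ahoou,cth,hnnix] -> 13 lines: fojjg jkykt skq pls lnq fqdz nmo vxnz ahoou cth hnnix mcxdg dzs
Hunk 5: at line 4 remove [fqdz,nmo] add [ejttf,esqg,mbaza] -> 14 lines: fojjg jkykt skq pls lnq ejttf esqg mbaza vxnz ahoou cth hnnix mcxdg dzs
Hunk 6: at line 5 remove [ejttf,esqg] add [knawe,qvznx] -> 14 lines: fojjg jkykt skq pls lnq knawe qvznx mbaza vxnz ahoou cth hnnix mcxdg dzs
Final line count: 14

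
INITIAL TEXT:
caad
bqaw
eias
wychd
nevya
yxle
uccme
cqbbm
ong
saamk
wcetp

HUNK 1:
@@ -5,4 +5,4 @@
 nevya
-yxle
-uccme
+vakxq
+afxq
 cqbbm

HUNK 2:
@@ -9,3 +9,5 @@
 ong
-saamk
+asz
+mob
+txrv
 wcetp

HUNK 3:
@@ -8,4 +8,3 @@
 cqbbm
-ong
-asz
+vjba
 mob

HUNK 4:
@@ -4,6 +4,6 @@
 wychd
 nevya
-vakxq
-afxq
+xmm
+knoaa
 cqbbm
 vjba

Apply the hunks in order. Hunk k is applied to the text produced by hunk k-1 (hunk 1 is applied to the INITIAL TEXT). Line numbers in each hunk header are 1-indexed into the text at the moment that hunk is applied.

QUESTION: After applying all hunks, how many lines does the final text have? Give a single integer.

Answer: 12

Derivation:
Hunk 1: at line 5 remove [yxle,uccme] add [vakxq,afxq] -> 11 lines: caad bqaw eias wychd nevya vakxq afxq cqbbm ong saamk wcetp
Hunk 2: at line 9 remove [saamk] add [asz,mob,txrv] -> 13 lines: caad bqaw eias wychd nevya vakxq afxq cqbbm ong asz mob txrv wcetp
Hunk 3: at line 8 remove [ong,asz] add [vjba] -> 12 lines: caad bqaw eias wychd nevya vakxq afxq cqbbm vjba mob txrv wcetp
Hunk 4: at line 4 remove [vakxq,afxq] add [xmm,knoaa] -> 12 lines: caad bqaw eias wychd nevya xmm knoaa cqbbm vjba mob txrv wcetp
Final line count: 12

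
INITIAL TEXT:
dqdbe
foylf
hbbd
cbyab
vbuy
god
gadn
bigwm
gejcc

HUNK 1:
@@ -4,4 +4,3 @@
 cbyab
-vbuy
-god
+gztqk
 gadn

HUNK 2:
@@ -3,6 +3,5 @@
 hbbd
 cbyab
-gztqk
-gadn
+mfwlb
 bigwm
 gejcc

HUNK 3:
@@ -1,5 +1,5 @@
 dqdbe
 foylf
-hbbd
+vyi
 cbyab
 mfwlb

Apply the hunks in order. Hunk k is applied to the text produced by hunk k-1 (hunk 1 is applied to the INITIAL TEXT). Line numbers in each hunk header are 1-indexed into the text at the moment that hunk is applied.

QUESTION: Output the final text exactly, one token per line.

Answer: dqdbe
foylf
vyi
cbyab
mfwlb
bigwm
gejcc

Derivation:
Hunk 1: at line 4 remove [vbuy,god] add [gztqk] -> 8 lines: dqdbe foylf hbbd cbyab gztqk gadn bigwm gejcc
Hunk 2: at line 3 remove [gztqk,gadn] add [mfwlb] -> 7 lines: dqdbe foylf hbbd cbyab mfwlb bigwm gejcc
Hunk 3: at line 1 remove [hbbd] add [vyi] -> 7 lines: dqdbe foylf vyi cbyab mfwlb bigwm gejcc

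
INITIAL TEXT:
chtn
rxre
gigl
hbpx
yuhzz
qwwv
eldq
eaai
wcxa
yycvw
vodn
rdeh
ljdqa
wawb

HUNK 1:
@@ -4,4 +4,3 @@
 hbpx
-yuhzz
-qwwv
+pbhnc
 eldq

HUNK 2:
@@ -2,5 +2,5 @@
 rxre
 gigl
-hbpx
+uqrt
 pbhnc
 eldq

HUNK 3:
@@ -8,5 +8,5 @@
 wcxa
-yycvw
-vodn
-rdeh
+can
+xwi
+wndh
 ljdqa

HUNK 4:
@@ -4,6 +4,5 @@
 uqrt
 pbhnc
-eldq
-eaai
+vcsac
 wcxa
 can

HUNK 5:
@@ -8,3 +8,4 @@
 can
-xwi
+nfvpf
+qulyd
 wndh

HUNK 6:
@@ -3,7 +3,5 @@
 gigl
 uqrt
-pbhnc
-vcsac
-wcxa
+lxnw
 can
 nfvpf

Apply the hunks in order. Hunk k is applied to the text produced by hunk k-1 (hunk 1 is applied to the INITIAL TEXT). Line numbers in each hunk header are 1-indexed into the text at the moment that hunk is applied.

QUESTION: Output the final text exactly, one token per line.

Answer: chtn
rxre
gigl
uqrt
lxnw
can
nfvpf
qulyd
wndh
ljdqa
wawb

Derivation:
Hunk 1: at line 4 remove [yuhzz,qwwv] add [pbhnc] -> 13 lines: chtn rxre gigl hbpx pbhnc eldq eaai wcxa yycvw vodn rdeh ljdqa wawb
Hunk 2: at line 2 remove [hbpx] add [uqrt] -> 13 lines: chtn rxre gigl uqrt pbhnc eldq eaai wcxa yycvw vodn rdeh ljdqa wawb
Hunk 3: at line 8 remove [yycvw,vodn,rdeh] add [can,xwi,wndh] -> 13 lines: chtn rxre gigl uqrt pbhnc eldq eaai wcxa can xwi wndh ljdqa wawb
Hunk 4: at line 4 remove [eldq,eaai] add [vcsac] -> 12 lines: chtn rxre gigl uqrt pbhnc vcsac wcxa can xwi wndh ljdqa wawb
Hunk 5: at line 8 remove [xwi] add [nfvpf,qulyd] -> 13 lines: chtn rxre gigl uqrt pbhnc vcsac wcxa can nfvpf qulyd wndh ljdqa wawb
Hunk 6: at line 3 remove [pbhnc,vcsac,wcxa] add [lxnw] -> 11 lines: chtn rxre gigl uqrt lxnw can nfvpf qulyd wndh ljdqa wawb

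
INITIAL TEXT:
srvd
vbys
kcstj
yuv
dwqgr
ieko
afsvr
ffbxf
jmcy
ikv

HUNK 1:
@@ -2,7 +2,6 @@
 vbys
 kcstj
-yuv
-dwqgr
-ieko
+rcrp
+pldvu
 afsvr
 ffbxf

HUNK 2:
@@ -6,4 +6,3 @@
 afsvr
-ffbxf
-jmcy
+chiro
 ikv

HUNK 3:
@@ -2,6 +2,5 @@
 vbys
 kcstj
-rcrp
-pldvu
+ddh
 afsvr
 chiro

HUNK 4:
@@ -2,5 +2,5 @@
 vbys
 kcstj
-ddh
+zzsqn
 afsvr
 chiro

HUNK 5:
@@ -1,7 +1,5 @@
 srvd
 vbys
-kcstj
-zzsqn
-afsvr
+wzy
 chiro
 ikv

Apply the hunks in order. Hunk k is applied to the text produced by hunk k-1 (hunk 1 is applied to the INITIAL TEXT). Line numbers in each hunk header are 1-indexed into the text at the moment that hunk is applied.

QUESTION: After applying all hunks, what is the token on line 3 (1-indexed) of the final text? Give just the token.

Answer: wzy

Derivation:
Hunk 1: at line 2 remove [yuv,dwqgr,ieko] add [rcrp,pldvu] -> 9 lines: srvd vbys kcstj rcrp pldvu afsvr ffbxf jmcy ikv
Hunk 2: at line 6 remove [ffbxf,jmcy] add [chiro] -> 8 lines: srvd vbys kcstj rcrp pldvu afsvr chiro ikv
Hunk 3: at line 2 remove [rcrp,pldvu] add [ddh] -> 7 lines: srvd vbys kcstj ddh afsvr chiro ikv
Hunk 4: at line 2 remove [ddh] add [zzsqn] -> 7 lines: srvd vbys kcstj zzsqn afsvr chiro ikv
Hunk 5: at line 1 remove [kcstj,zzsqn,afsvr] add [wzy] -> 5 lines: srvd vbys wzy chiro ikv
Final line 3: wzy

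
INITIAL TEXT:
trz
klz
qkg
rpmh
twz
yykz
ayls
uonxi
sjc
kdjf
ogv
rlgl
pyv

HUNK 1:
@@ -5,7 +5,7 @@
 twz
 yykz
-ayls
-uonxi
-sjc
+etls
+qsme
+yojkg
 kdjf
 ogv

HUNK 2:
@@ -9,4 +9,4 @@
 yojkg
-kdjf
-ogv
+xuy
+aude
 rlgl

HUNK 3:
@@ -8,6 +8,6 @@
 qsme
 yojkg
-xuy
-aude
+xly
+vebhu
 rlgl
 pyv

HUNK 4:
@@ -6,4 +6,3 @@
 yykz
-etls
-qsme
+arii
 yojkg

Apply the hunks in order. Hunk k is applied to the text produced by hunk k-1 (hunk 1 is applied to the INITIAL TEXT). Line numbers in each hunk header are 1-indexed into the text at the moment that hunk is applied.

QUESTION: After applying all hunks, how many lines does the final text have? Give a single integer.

Answer: 12

Derivation:
Hunk 1: at line 5 remove [ayls,uonxi,sjc] add [etls,qsme,yojkg] -> 13 lines: trz klz qkg rpmh twz yykz etls qsme yojkg kdjf ogv rlgl pyv
Hunk 2: at line 9 remove [kdjf,ogv] add [xuy,aude] -> 13 lines: trz klz qkg rpmh twz yykz etls qsme yojkg xuy aude rlgl pyv
Hunk 3: at line 8 remove [xuy,aude] add [xly,vebhu] -> 13 lines: trz klz qkg rpmh twz yykz etls qsme yojkg xly vebhu rlgl pyv
Hunk 4: at line 6 remove [etls,qsme] add [arii] -> 12 lines: trz klz qkg rpmh twz yykz arii yojkg xly vebhu rlgl pyv
Final line count: 12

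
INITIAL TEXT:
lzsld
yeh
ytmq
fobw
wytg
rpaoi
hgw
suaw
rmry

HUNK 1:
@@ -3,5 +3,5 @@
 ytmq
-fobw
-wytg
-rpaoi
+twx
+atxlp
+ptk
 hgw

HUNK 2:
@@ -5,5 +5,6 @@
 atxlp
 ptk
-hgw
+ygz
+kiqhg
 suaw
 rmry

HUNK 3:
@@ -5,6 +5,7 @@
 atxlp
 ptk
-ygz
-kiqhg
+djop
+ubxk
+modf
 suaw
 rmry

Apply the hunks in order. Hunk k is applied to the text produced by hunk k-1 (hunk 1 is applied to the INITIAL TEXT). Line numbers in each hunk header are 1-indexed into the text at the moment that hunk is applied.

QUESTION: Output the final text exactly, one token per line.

Answer: lzsld
yeh
ytmq
twx
atxlp
ptk
djop
ubxk
modf
suaw
rmry

Derivation:
Hunk 1: at line 3 remove [fobw,wytg,rpaoi] add [twx,atxlp,ptk] -> 9 lines: lzsld yeh ytmq twx atxlp ptk hgw suaw rmry
Hunk 2: at line 5 remove [hgw] add [ygz,kiqhg] -> 10 lines: lzsld yeh ytmq twx atxlp ptk ygz kiqhg suaw rmry
Hunk 3: at line 5 remove [ygz,kiqhg] add [djop,ubxk,modf] -> 11 lines: lzsld yeh ytmq twx atxlp ptk djop ubxk modf suaw rmry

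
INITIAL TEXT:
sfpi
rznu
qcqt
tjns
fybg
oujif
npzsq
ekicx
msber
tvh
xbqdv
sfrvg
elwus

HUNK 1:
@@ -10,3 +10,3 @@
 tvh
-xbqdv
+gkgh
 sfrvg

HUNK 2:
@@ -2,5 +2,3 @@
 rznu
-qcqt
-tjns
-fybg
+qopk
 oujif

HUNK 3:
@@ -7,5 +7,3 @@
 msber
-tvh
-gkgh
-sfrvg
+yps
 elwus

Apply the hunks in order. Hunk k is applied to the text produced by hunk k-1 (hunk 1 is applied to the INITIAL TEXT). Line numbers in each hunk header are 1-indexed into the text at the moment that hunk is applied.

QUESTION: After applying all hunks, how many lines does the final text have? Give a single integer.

Hunk 1: at line 10 remove [xbqdv] add [gkgh] -> 13 lines: sfpi rznu qcqt tjns fybg oujif npzsq ekicx msber tvh gkgh sfrvg elwus
Hunk 2: at line 2 remove [qcqt,tjns,fybg] add [qopk] -> 11 lines: sfpi rznu qopk oujif npzsq ekicx msber tvh gkgh sfrvg elwus
Hunk 3: at line 7 remove [tvh,gkgh,sfrvg] add [yps] -> 9 lines: sfpi rznu qopk oujif npzsq ekicx msber yps elwus
Final line count: 9

Answer: 9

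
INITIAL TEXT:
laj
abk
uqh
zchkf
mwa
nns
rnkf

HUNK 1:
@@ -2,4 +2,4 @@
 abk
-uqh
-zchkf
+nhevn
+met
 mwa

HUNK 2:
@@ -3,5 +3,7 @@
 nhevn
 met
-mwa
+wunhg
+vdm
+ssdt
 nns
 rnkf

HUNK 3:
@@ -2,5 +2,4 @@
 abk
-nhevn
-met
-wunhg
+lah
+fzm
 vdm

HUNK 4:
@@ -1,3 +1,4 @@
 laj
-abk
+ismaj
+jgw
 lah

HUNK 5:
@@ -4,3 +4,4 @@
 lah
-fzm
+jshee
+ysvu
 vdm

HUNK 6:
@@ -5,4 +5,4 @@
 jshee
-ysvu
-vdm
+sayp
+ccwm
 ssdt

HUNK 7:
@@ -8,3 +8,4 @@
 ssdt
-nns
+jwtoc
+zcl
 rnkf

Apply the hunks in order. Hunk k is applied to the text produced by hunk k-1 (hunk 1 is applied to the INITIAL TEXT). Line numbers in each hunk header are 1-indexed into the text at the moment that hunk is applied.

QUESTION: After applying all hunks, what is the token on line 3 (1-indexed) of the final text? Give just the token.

Answer: jgw

Derivation:
Hunk 1: at line 2 remove [uqh,zchkf] add [nhevn,met] -> 7 lines: laj abk nhevn met mwa nns rnkf
Hunk 2: at line 3 remove [mwa] add [wunhg,vdm,ssdt] -> 9 lines: laj abk nhevn met wunhg vdm ssdt nns rnkf
Hunk 3: at line 2 remove [nhevn,met,wunhg] add [lah,fzm] -> 8 lines: laj abk lah fzm vdm ssdt nns rnkf
Hunk 4: at line 1 remove [abk] add [ismaj,jgw] -> 9 lines: laj ismaj jgw lah fzm vdm ssdt nns rnkf
Hunk 5: at line 4 remove [fzm] add [jshee,ysvu] -> 10 lines: laj ismaj jgw lah jshee ysvu vdm ssdt nns rnkf
Hunk 6: at line 5 remove [ysvu,vdm] add [sayp,ccwm] -> 10 lines: laj ismaj jgw lah jshee sayp ccwm ssdt nns rnkf
Hunk 7: at line 8 remove [nns] add [jwtoc,zcl] -> 11 lines: laj ismaj jgw lah jshee sayp ccwm ssdt jwtoc zcl rnkf
Final line 3: jgw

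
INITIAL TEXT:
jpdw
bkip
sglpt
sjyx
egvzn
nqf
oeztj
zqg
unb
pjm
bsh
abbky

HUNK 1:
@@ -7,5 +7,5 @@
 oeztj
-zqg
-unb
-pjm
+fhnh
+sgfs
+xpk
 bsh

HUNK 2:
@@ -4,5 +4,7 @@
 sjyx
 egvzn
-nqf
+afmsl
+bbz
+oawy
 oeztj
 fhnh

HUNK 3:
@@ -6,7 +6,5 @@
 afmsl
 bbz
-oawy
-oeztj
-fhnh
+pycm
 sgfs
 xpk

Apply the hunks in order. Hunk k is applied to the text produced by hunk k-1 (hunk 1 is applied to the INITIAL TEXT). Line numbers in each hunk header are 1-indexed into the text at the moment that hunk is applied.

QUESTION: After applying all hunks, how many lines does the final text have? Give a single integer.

Answer: 12

Derivation:
Hunk 1: at line 7 remove [zqg,unb,pjm] add [fhnh,sgfs,xpk] -> 12 lines: jpdw bkip sglpt sjyx egvzn nqf oeztj fhnh sgfs xpk bsh abbky
Hunk 2: at line 4 remove [nqf] add [afmsl,bbz,oawy] -> 14 lines: jpdw bkip sglpt sjyx egvzn afmsl bbz oawy oeztj fhnh sgfs xpk bsh abbky
Hunk 3: at line 6 remove [oawy,oeztj,fhnh] add [pycm] -> 12 lines: jpdw bkip sglpt sjyx egvzn afmsl bbz pycm sgfs xpk bsh abbky
Final line count: 12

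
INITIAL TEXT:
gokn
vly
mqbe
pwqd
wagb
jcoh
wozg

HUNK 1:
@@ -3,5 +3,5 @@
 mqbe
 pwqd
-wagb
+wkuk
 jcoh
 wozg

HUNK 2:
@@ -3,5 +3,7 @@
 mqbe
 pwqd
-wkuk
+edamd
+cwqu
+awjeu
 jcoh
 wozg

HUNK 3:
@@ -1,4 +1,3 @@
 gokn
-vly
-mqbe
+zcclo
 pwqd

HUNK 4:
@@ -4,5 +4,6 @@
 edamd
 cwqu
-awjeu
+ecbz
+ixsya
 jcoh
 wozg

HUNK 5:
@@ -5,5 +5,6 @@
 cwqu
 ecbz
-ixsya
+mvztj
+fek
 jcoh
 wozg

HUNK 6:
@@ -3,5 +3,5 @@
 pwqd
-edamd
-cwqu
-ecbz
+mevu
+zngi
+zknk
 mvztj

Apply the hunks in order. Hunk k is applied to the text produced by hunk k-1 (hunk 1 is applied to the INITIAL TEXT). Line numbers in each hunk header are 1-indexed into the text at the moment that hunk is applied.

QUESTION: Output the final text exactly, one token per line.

Hunk 1: at line 3 remove [wagb] add [wkuk] -> 7 lines: gokn vly mqbe pwqd wkuk jcoh wozg
Hunk 2: at line 3 remove [wkuk] add [edamd,cwqu,awjeu] -> 9 lines: gokn vly mqbe pwqd edamd cwqu awjeu jcoh wozg
Hunk 3: at line 1 remove [vly,mqbe] add [zcclo] -> 8 lines: gokn zcclo pwqd edamd cwqu awjeu jcoh wozg
Hunk 4: at line 4 remove [awjeu] add [ecbz,ixsya] -> 9 lines: gokn zcclo pwqd edamd cwqu ecbz ixsya jcoh wozg
Hunk 5: at line 5 remove [ixsya] add [mvztj,fek] -> 10 lines: gokn zcclo pwqd edamd cwqu ecbz mvztj fek jcoh wozg
Hunk 6: at line 3 remove [edamd,cwqu,ecbz] add [mevu,zngi,zknk] -> 10 lines: gokn zcclo pwqd mevu zngi zknk mvztj fek jcoh wozg

Answer: gokn
zcclo
pwqd
mevu
zngi
zknk
mvztj
fek
jcoh
wozg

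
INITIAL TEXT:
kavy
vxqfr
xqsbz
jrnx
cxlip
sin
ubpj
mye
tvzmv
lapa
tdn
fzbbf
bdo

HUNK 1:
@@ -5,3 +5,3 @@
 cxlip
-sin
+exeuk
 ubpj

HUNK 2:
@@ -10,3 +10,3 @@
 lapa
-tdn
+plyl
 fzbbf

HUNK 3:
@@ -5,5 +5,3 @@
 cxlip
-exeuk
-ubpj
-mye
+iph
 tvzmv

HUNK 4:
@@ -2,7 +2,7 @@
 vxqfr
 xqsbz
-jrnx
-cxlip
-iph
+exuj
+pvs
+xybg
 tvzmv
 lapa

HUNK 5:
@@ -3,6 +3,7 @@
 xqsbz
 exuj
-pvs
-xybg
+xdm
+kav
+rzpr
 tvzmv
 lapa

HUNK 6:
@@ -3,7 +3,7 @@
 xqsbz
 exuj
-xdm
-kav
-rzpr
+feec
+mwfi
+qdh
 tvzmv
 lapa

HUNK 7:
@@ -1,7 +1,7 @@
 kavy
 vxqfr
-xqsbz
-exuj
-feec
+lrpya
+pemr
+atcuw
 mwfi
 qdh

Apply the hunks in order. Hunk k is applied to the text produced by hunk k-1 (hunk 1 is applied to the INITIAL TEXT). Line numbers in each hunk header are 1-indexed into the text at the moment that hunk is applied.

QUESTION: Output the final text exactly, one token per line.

Answer: kavy
vxqfr
lrpya
pemr
atcuw
mwfi
qdh
tvzmv
lapa
plyl
fzbbf
bdo

Derivation:
Hunk 1: at line 5 remove [sin] add [exeuk] -> 13 lines: kavy vxqfr xqsbz jrnx cxlip exeuk ubpj mye tvzmv lapa tdn fzbbf bdo
Hunk 2: at line 10 remove [tdn] add [plyl] -> 13 lines: kavy vxqfr xqsbz jrnx cxlip exeuk ubpj mye tvzmv lapa plyl fzbbf bdo
Hunk 3: at line 5 remove [exeuk,ubpj,mye] add [iph] -> 11 lines: kavy vxqfr xqsbz jrnx cxlip iph tvzmv lapa plyl fzbbf bdo
Hunk 4: at line 2 remove [jrnx,cxlip,iph] add [exuj,pvs,xybg] -> 11 lines: kavy vxqfr xqsbz exuj pvs xybg tvzmv lapa plyl fzbbf bdo
Hunk 5: at line 3 remove [pvs,xybg] add [xdm,kav,rzpr] -> 12 lines: kavy vxqfr xqsbz exuj xdm kav rzpr tvzmv lapa plyl fzbbf bdo
Hunk 6: at line 3 remove [xdm,kav,rzpr] add [feec,mwfi,qdh] -> 12 lines: kavy vxqfr xqsbz exuj feec mwfi qdh tvzmv lapa plyl fzbbf bdo
Hunk 7: at line 1 remove [xqsbz,exuj,feec] add [lrpya,pemr,atcuw] -> 12 lines: kavy vxqfr lrpya pemr atcuw mwfi qdh tvzmv lapa plyl fzbbf bdo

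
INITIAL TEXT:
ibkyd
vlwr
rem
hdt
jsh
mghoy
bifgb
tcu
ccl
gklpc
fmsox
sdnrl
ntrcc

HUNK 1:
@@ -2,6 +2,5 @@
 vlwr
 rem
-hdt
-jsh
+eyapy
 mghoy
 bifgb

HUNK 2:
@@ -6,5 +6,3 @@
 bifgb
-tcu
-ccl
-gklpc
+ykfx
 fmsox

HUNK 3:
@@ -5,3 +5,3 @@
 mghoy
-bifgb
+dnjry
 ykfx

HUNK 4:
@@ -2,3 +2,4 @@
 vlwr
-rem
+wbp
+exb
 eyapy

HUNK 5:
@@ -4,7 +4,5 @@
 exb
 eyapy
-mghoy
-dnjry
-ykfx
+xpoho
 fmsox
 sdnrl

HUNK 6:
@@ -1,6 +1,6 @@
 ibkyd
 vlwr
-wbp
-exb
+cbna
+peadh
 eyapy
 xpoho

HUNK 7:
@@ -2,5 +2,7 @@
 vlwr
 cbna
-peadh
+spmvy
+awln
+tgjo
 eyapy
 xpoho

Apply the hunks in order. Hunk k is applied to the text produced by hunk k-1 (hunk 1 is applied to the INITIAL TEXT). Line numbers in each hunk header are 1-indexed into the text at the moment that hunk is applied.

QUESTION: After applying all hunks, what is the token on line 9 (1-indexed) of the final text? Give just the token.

Answer: fmsox

Derivation:
Hunk 1: at line 2 remove [hdt,jsh] add [eyapy] -> 12 lines: ibkyd vlwr rem eyapy mghoy bifgb tcu ccl gklpc fmsox sdnrl ntrcc
Hunk 2: at line 6 remove [tcu,ccl,gklpc] add [ykfx] -> 10 lines: ibkyd vlwr rem eyapy mghoy bifgb ykfx fmsox sdnrl ntrcc
Hunk 3: at line 5 remove [bifgb] add [dnjry] -> 10 lines: ibkyd vlwr rem eyapy mghoy dnjry ykfx fmsox sdnrl ntrcc
Hunk 4: at line 2 remove [rem] add [wbp,exb] -> 11 lines: ibkyd vlwr wbp exb eyapy mghoy dnjry ykfx fmsox sdnrl ntrcc
Hunk 5: at line 4 remove [mghoy,dnjry,ykfx] add [xpoho] -> 9 lines: ibkyd vlwr wbp exb eyapy xpoho fmsox sdnrl ntrcc
Hunk 6: at line 1 remove [wbp,exb] add [cbna,peadh] -> 9 lines: ibkyd vlwr cbna peadh eyapy xpoho fmsox sdnrl ntrcc
Hunk 7: at line 2 remove [peadh] add [spmvy,awln,tgjo] -> 11 lines: ibkyd vlwr cbna spmvy awln tgjo eyapy xpoho fmsox sdnrl ntrcc
Final line 9: fmsox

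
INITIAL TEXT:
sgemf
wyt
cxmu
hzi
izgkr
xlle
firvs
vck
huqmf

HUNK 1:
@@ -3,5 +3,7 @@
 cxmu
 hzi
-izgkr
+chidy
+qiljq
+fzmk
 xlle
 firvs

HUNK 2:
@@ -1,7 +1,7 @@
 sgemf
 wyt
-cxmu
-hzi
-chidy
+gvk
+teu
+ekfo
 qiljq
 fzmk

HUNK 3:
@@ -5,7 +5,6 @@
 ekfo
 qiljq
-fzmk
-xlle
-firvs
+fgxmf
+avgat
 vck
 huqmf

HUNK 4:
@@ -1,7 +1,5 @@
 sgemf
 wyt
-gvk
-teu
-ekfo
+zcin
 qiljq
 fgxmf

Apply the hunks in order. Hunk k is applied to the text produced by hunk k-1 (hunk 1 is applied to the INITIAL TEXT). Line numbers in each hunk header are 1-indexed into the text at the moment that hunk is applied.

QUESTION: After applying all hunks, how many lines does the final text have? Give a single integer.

Answer: 8

Derivation:
Hunk 1: at line 3 remove [izgkr] add [chidy,qiljq,fzmk] -> 11 lines: sgemf wyt cxmu hzi chidy qiljq fzmk xlle firvs vck huqmf
Hunk 2: at line 1 remove [cxmu,hzi,chidy] add [gvk,teu,ekfo] -> 11 lines: sgemf wyt gvk teu ekfo qiljq fzmk xlle firvs vck huqmf
Hunk 3: at line 5 remove [fzmk,xlle,firvs] add [fgxmf,avgat] -> 10 lines: sgemf wyt gvk teu ekfo qiljq fgxmf avgat vck huqmf
Hunk 4: at line 1 remove [gvk,teu,ekfo] add [zcin] -> 8 lines: sgemf wyt zcin qiljq fgxmf avgat vck huqmf
Final line count: 8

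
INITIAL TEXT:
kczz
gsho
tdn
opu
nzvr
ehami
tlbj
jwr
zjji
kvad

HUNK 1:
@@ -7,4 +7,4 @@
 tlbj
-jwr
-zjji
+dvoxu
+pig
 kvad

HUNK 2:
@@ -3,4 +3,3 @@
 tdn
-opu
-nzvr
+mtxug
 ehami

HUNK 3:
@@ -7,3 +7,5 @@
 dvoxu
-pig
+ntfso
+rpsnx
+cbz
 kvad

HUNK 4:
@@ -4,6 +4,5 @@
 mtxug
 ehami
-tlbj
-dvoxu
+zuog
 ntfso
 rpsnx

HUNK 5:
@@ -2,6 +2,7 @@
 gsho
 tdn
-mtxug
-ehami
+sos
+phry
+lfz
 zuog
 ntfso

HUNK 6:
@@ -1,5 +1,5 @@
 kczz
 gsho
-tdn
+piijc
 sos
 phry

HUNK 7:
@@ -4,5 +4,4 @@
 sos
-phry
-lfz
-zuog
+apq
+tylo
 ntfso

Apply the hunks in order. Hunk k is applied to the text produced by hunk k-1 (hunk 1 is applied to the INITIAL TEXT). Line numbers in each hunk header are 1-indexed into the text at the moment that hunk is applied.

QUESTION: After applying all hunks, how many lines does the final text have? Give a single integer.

Hunk 1: at line 7 remove [jwr,zjji] add [dvoxu,pig] -> 10 lines: kczz gsho tdn opu nzvr ehami tlbj dvoxu pig kvad
Hunk 2: at line 3 remove [opu,nzvr] add [mtxug] -> 9 lines: kczz gsho tdn mtxug ehami tlbj dvoxu pig kvad
Hunk 3: at line 7 remove [pig] add [ntfso,rpsnx,cbz] -> 11 lines: kczz gsho tdn mtxug ehami tlbj dvoxu ntfso rpsnx cbz kvad
Hunk 4: at line 4 remove [tlbj,dvoxu] add [zuog] -> 10 lines: kczz gsho tdn mtxug ehami zuog ntfso rpsnx cbz kvad
Hunk 5: at line 2 remove [mtxug,ehami] add [sos,phry,lfz] -> 11 lines: kczz gsho tdn sos phry lfz zuog ntfso rpsnx cbz kvad
Hunk 6: at line 1 remove [tdn] add [piijc] -> 11 lines: kczz gsho piijc sos phry lfz zuog ntfso rpsnx cbz kvad
Hunk 7: at line 4 remove [phry,lfz,zuog] add [apq,tylo] -> 10 lines: kczz gsho piijc sos apq tylo ntfso rpsnx cbz kvad
Final line count: 10

Answer: 10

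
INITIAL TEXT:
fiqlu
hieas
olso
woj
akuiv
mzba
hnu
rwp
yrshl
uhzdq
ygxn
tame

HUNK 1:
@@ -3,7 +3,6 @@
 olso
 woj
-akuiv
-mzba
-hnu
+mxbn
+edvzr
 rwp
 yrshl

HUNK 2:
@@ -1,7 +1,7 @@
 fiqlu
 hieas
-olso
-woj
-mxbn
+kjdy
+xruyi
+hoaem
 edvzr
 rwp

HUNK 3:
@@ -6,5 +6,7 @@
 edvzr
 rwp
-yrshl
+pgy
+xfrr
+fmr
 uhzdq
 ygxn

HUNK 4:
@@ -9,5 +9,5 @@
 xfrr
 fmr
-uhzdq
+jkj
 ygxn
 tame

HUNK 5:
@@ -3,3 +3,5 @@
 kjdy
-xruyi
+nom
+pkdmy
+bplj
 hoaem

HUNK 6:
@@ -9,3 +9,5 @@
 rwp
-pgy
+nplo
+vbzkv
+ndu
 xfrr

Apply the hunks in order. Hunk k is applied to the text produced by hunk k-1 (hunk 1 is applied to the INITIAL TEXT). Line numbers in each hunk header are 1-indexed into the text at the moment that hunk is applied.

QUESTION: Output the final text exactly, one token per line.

Answer: fiqlu
hieas
kjdy
nom
pkdmy
bplj
hoaem
edvzr
rwp
nplo
vbzkv
ndu
xfrr
fmr
jkj
ygxn
tame

Derivation:
Hunk 1: at line 3 remove [akuiv,mzba,hnu] add [mxbn,edvzr] -> 11 lines: fiqlu hieas olso woj mxbn edvzr rwp yrshl uhzdq ygxn tame
Hunk 2: at line 1 remove [olso,woj,mxbn] add [kjdy,xruyi,hoaem] -> 11 lines: fiqlu hieas kjdy xruyi hoaem edvzr rwp yrshl uhzdq ygxn tame
Hunk 3: at line 6 remove [yrshl] add [pgy,xfrr,fmr] -> 13 lines: fiqlu hieas kjdy xruyi hoaem edvzr rwp pgy xfrr fmr uhzdq ygxn tame
Hunk 4: at line 9 remove [uhzdq] add [jkj] -> 13 lines: fiqlu hieas kjdy xruyi hoaem edvzr rwp pgy xfrr fmr jkj ygxn tame
Hunk 5: at line 3 remove [xruyi] add [nom,pkdmy,bplj] -> 15 lines: fiqlu hieas kjdy nom pkdmy bplj hoaem edvzr rwp pgy xfrr fmr jkj ygxn tame
Hunk 6: at line 9 remove [pgy] add [nplo,vbzkv,ndu] -> 17 lines: fiqlu hieas kjdy nom pkdmy bplj hoaem edvzr rwp nplo vbzkv ndu xfrr fmr jkj ygxn tame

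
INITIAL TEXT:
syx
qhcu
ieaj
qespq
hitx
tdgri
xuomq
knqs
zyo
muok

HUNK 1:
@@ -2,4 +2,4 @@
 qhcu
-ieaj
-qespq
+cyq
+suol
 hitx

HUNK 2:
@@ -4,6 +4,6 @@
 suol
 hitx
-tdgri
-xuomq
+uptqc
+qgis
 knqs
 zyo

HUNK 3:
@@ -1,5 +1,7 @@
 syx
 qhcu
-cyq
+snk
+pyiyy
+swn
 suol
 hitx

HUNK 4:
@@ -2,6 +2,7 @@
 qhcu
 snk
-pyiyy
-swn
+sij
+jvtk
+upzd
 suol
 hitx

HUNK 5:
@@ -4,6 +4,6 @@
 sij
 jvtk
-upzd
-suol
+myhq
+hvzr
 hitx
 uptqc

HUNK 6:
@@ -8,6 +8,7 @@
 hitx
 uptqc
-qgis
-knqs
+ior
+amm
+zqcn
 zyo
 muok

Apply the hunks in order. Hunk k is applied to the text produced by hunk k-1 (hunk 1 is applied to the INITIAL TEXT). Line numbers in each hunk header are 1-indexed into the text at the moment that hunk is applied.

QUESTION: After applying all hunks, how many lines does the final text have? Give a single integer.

Answer: 14

Derivation:
Hunk 1: at line 2 remove [ieaj,qespq] add [cyq,suol] -> 10 lines: syx qhcu cyq suol hitx tdgri xuomq knqs zyo muok
Hunk 2: at line 4 remove [tdgri,xuomq] add [uptqc,qgis] -> 10 lines: syx qhcu cyq suol hitx uptqc qgis knqs zyo muok
Hunk 3: at line 1 remove [cyq] add [snk,pyiyy,swn] -> 12 lines: syx qhcu snk pyiyy swn suol hitx uptqc qgis knqs zyo muok
Hunk 4: at line 2 remove [pyiyy,swn] add [sij,jvtk,upzd] -> 13 lines: syx qhcu snk sij jvtk upzd suol hitx uptqc qgis knqs zyo muok
Hunk 5: at line 4 remove [upzd,suol] add [myhq,hvzr] -> 13 lines: syx qhcu snk sij jvtk myhq hvzr hitx uptqc qgis knqs zyo muok
Hunk 6: at line 8 remove [qgis,knqs] add [ior,amm,zqcn] -> 14 lines: syx qhcu snk sij jvtk myhq hvzr hitx uptqc ior amm zqcn zyo muok
Final line count: 14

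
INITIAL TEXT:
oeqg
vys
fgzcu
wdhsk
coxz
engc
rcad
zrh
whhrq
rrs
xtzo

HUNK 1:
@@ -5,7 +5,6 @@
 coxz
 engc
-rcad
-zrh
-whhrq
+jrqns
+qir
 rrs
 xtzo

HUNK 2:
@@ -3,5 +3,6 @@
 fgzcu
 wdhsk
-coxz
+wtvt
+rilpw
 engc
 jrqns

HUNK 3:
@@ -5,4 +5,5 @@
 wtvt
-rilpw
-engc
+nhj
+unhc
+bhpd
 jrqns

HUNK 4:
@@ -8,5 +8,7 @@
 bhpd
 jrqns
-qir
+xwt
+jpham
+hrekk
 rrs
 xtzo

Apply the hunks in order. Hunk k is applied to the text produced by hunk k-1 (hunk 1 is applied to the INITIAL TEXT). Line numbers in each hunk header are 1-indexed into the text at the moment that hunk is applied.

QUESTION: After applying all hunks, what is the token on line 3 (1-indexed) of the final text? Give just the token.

Hunk 1: at line 5 remove [rcad,zrh,whhrq] add [jrqns,qir] -> 10 lines: oeqg vys fgzcu wdhsk coxz engc jrqns qir rrs xtzo
Hunk 2: at line 3 remove [coxz] add [wtvt,rilpw] -> 11 lines: oeqg vys fgzcu wdhsk wtvt rilpw engc jrqns qir rrs xtzo
Hunk 3: at line 5 remove [rilpw,engc] add [nhj,unhc,bhpd] -> 12 lines: oeqg vys fgzcu wdhsk wtvt nhj unhc bhpd jrqns qir rrs xtzo
Hunk 4: at line 8 remove [qir] add [xwt,jpham,hrekk] -> 14 lines: oeqg vys fgzcu wdhsk wtvt nhj unhc bhpd jrqns xwt jpham hrekk rrs xtzo
Final line 3: fgzcu

Answer: fgzcu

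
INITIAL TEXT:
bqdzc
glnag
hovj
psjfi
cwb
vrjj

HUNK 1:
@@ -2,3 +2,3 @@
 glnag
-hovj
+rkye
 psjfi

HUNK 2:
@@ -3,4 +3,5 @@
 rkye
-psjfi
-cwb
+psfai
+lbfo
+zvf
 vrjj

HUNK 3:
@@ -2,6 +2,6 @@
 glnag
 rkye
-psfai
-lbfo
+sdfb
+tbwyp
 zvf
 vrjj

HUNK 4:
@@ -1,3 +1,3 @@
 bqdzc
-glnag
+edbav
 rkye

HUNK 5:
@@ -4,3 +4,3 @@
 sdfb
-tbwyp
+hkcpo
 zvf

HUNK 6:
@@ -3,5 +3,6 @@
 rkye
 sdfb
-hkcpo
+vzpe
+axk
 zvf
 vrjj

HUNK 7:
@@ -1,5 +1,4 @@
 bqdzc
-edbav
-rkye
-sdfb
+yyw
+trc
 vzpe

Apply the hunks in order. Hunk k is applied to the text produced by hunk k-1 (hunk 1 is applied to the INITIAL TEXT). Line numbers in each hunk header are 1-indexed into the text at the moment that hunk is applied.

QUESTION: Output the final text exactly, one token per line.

Hunk 1: at line 2 remove [hovj] add [rkye] -> 6 lines: bqdzc glnag rkye psjfi cwb vrjj
Hunk 2: at line 3 remove [psjfi,cwb] add [psfai,lbfo,zvf] -> 7 lines: bqdzc glnag rkye psfai lbfo zvf vrjj
Hunk 3: at line 2 remove [psfai,lbfo] add [sdfb,tbwyp] -> 7 lines: bqdzc glnag rkye sdfb tbwyp zvf vrjj
Hunk 4: at line 1 remove [glnag] add [edbav] -> 7 lines: bqdzc edbav rkye sdfb tbwyp zvf vrjj
Hunk 5: at line 4 remove [tbwyp] add [hkcpo] -> 7 lines: bqdzc edbav rkye sdfb hkcpo zvf vrjj
Hunk 6: at line 3 remove [hkcpo] add [vzpe,axk] -> 8 lines: bqdzc edbav rkye sdfb vzpe axk zvf vrjj
Hunk 7: at line 1 remove [edbav,rkye,sdfb] add [yyw,trc] -> 7 lines: bqdzc yyw trc vzpe axk zvf vrjj

Answer: bqdzc
yyw
trc
vzpe
axk
zvf
vrjj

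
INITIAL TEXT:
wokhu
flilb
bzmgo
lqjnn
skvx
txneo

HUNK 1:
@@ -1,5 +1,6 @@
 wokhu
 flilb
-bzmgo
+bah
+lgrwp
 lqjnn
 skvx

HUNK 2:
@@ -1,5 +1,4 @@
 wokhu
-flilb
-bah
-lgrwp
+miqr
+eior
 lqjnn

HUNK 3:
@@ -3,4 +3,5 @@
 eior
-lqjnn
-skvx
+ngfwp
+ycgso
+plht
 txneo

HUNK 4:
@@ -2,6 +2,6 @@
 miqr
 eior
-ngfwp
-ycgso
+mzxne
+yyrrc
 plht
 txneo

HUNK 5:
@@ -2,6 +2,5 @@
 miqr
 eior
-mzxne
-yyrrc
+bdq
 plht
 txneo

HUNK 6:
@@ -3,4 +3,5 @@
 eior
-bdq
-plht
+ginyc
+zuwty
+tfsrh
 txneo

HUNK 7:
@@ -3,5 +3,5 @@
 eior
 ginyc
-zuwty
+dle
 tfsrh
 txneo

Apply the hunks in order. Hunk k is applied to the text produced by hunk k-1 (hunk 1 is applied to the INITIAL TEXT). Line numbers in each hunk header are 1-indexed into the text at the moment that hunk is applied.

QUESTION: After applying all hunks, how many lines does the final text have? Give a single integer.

Hunk 1: at line 1 remove [bzmgo] add [bah,lgrwp] -> 7 lines: wokhu flilb bah lgrwp lqjnn skvx txneo
Hunk 2: at line 1 remove [flilb,bah,lgrwp] add [miqr,eior] -> 6 lines: wokhu miqr eior lqjnn skvx txneo
Hunk 3: at line 3 remove [lqjnn,skvx] add [ngfwp,ycgso,plht] -> 7 lines: wokhu miqr eior ngfwp ycgso plht txneo
Hunk 4: at line 2 remove [ngfwp,ycgso] add [mzxne,yyrrc] -> 7 lines: wokhu miqr eior mzxne yyrrc plht txneo
Hunk 5: at line 2 remove [mzxne,yyrrc] add [bdq] -> 6 lines: wokhu miqr eior bdq plht txneo
Hunk 6: at line 3 remove [bdq,plht] add [ginyc,zuwty,tfsrh] -> 7 lines: wokhu miqr eior ginyc zuwty tfsrh txneo
Hunk 7: at line 3 remove [zuwty] add [dle] -> 7 lines: wokhu miqr eior ginyc dle tfsrh txneo
Final line count: 7

Answer: 7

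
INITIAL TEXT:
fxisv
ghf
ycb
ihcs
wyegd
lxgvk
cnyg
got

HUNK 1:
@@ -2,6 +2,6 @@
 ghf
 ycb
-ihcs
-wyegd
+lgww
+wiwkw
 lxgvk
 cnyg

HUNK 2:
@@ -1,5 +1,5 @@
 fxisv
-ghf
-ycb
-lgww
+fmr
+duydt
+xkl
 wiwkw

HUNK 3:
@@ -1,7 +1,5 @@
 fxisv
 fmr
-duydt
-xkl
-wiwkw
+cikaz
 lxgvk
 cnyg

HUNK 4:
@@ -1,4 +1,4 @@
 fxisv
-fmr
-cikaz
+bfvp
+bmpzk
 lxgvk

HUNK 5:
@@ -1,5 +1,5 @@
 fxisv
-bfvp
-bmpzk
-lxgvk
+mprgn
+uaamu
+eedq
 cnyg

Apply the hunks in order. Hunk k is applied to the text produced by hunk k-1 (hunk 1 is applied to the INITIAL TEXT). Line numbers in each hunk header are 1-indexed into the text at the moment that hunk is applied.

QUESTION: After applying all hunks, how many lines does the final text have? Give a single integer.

Answer: 6

Derivation:
Hunk 1: at line 2 remove [ihcs,wyegd] add [lgww,wiwkw] -> 8 lines: fxisv ghf ycb lgww wiwkw lxgvk cnyg got
Hunk 2: at line 1 remove [ghf,ycb,lgww] add [fmr,duydt,xkl] -> 8 lines: fxisv fmr duydt xkl wiwkw lxgvk cnyg got
Hunk 3: at line 1 remove [duydt,xkl,wiwkw] add [cikaz] -> 6 lines: fxisv fmr cikaz lxgvk cnyg got
Hunk 4: at line 1 remove [fmr,cikaz] add [bfvp,bmpzk] -> 6 lines: fxisv bfvp bmpzk lxgvk cnyg got
Hunk 5: at line 1 remove [bfvp,bmpzk,lxgvk] add [mprgn,uaamu,eedq] -> 6 lines: fxisv mprgn uaamu eedq cnyg got
Final line count: 6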